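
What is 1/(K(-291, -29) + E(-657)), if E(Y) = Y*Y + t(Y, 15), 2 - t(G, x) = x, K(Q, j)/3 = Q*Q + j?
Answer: 1/685592 ≈ 1.4586e-6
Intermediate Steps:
K(Q, j) = 3*j + 3*Q² (K(Q, j) = 3*(Q*Q + j) = 3*(Q² + j) = 3*(j + Q²) = 3*j + 3*Q²)
t(G, x) = 2 - x
E(Y) = -13 + Y² (E(Y) = Y*Y + (2 - 1*15) = Y² + (2 - 15) = Y² - 13 = -13 + Y²)
1/(K(-291, -29) + E(-657)) = 1/((3*(-29) + 3*(-291)²) + (-13 + (-657)²)) = 1/((-87 + 3*84681) + (-13 + 431649)) = 1/((-87 + 254043) + 431636) = 1/(253956 + 431636) = 1/685592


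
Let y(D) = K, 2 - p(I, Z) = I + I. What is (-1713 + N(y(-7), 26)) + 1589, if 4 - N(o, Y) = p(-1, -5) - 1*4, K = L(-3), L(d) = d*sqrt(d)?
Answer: -120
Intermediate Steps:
L(d) = d**(3/2)
p(I, Z) = 2 - 2*I (p(I, Z) = 2 - (I + I) = 2 - 2*I)
K = -3*I*sqrt(3) (K = (-3)**(3/2) = -3*I*sqrt(3) ≈ -5.1962*I)
y(D) = -3*I*sqrt(3)
N(o, Y) = 4 (N(o, Y) = 4 - ((2 - 2*(-1)) - 1*4) = 4 - ((2 + 2) - 4) = 4 - (4 - 4) = 4 - 1*0 = 4 + 0 = 4)
(-1713 + N(y(-7), 26)) + 1589 = (-1713 + 4) + 1589 = -1709 + 1589 = -120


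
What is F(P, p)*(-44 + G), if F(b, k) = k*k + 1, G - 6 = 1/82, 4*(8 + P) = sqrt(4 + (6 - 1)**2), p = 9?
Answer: -3115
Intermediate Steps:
P = -8 + sqrt(29)/4 (P = -8 + sqrt(4 + (6 - 1)**2)/4 = -8 + sqrt(4 + 5**2)/4 = -8 + sqrt(4 + 25)/4 = -8 + sqrt(29)/4 ≈ -6.6537)
G = 493/82 (G = 6 + 1/82 = 493/82 ≈ 6.0122)
F(b, k) = 1 + k**2 (F(b, k) = k**2 + 1 = 1 + k**2)
F(P, p)*(-44 + G) = (1 + 9**2)*(-44 + 493/82) = (1 + 81)*(-3115/82) = 82*(-3115/82) = -3115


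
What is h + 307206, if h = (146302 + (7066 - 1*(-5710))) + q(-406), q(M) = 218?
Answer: 466502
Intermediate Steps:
h = 159296 (h = (146302 + (7066 - 1*(-5710))) + 218 = (146302 + (7066 + 5710)) + 218 = (146302 + 12776) + 218 = 159078 + 218 = 159296)
h + 307206 = 159296 + 307206 = 466502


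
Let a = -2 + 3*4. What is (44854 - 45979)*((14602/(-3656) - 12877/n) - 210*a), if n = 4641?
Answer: 6702485211375/2827916 ≈ 2.3701e+6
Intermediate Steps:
a = 10 (a = -2 + 12 = 10)
(44854 - 45979)*((14602/(-3656) - 12877/n) - 210*a) = (44854 - 45979)*((14602/(-3656) - 12877/4641) - 210*10) = -1125*((14602*(-1/3656) - 12877*1/4641) - 2100) = -1125*((-7301/1828 - 12877/4641) - 2100) = -1125*(-57423097/8483748 - 2100) = -1125*(-17873293897/8483748) = 6702485211375/2827916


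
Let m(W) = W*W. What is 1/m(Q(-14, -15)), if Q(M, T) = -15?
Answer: 1/225 ≈ 0.0044444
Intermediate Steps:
m(W) = W**2
1/m(Q(-14, -15)) = 1/((-15)**2) = 1/225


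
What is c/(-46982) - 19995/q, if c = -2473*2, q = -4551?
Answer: 160319056/35635847 ≈ 4.4988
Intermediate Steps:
c = -4946
c/(-46982) - 19995/q = -4946/(-46982) - 19995/(-4551) = -4946*(-1/46982) - 19995*(-1/4551) = 2473/23491 + 6665/1517 = 160319056/35635847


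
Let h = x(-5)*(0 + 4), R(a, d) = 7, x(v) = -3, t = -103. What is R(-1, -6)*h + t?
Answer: -187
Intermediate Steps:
h = -12 (h = -3*(0 + 4) = -3*4 = -12)
R(-1, -6)*h + t = 7*(-12) - 103 = -84 - 103 = -187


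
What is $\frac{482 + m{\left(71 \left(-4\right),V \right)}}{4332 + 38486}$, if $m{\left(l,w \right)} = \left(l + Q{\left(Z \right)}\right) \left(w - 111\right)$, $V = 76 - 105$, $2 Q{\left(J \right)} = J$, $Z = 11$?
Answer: $\frac{19736}{21409} \approx 0.92185$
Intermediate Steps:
$Q{\left(J \right)} = \frac{J}{2}$
$V = -29$ ($V = 76 - 105 = -29$)
$m{\left(l,w \right)} = \left(-111 + w\right) \left(\frac{11}{2} + l\right)$ ($m{\left(l,w \right)} = \left(l + \frac{1}{2} \cdot 11\right) \left(w - 111\right) = \left(l + \frac{11}{2}\right) \left(-111 + w\right) = \left(\frac{11}{2} + l\right) \left(-111 + w\right) = \left(-111 + w\right) \left(\frac{11}{2} + l\right)$)
$\frac{482 + m{\left(71 \left(-4\right),V \right)}}{4332 + 38486} = \frac{482 + \left(- \frac{1221}{2} - 111 \cdot 71 \left(-4\right) + \frac{11}{2} \left(-29\right) + 71 \left(-4\right) \left(-29\right)\right)}{4332 + 38486} = \frac{482 - -38990}{42818} = \left(482 + \left(- \frac{1221}{2} + 31524 - \frac{319}{2} + 8236\right)\right) \frac{1}{42818} = \left(482 + 38990\right) \frac{1}{42818} = 39472 \cdot \frac{1}{42818} = \frac{19736}{21409}$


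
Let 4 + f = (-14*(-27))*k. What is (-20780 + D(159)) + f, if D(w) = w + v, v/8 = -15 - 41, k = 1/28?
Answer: -42119/2 ≈ -21060.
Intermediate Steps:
k = 1/28 ≈ 0.035714
v = -448 (v = 8*(-15 - 41) = 8*(-56) = -448)
f = 19/2 (f = -4 - 14*(-27)*(1/28) = -4 + 378*(1/28) = -4 + 27/2 = 19/2 ≈ 9.5000)
D(w) = -448 + w (D(w) = w - 448 = -448 + w)
(-20780 + D(159)) + f = (-20780 + (-448 + 159)) + 19/2 = (-20780 - 289) + 19/2 = -21069 + 19/2 = -42119/2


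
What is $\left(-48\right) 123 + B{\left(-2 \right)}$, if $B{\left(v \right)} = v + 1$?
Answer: $-5905$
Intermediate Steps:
$B{\left(v \right)} = 1 + v$
$\left(-48\right) 123 + B{\left(-2 \right)} = \left(-48\right) 123 + \left(1 - 2\right) = -5904 - 1 = -5905$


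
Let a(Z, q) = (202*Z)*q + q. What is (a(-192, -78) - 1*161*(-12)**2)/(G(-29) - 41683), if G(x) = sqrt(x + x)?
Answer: -2662293210/36967501 - 63870*I*sqrt(58)/36967501 ≈ -72.017 - 0.013158*I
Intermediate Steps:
G(x) = sqrt(2)*sqrt(x) (G(x) = sqrt(2*x) = sqrt(2)*sqrt(x))
a(Z, q) = q + 202*Z*q (a(Z, q) = 202*Z*q + q = q + 202*Z*q)
(a(-192, -78) - 1*161*(-12)**2)/(G(-29) - 41683) = (-78*(1 + 202*(-192)) - 1*161*(-12)**2)/(sqrt(2)*sqrt(-29) - 41683) = (-78*(1 - 38784) - 161*144)/(sqrt(2)*(I*sqrt(29)) - 41683) = (-78*(-38783) - 23184)/(I*sqrt(58) - 41683) = (3025074 - 23184)/(-41683 + I*sqrt(58)) = 3001890/(-41683 + I*sqrt(58))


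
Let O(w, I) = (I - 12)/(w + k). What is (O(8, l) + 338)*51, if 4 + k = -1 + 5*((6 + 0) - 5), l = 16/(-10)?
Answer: 171513/10 ≈ 17151.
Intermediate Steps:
l = -8/5 (l = 16*(-⅒) = -8/5 ≈ -1.6000)
k = 0 (k = -4 + (-1 + 5*((6 + 0) - 5)) = -4 + (-1 + 5*(6 - 5)) = -4 + (-1 + 5*1) = -4 + (-1 + 5) = -4 + 4 = 0)
O(w, I) = (-12 + I)/w (O(w, I) = (I - 12)/(w + 0) = (-12 + I)/w)
(O(8, l) + 338)*51 = ((-12 - 8/5)/8 + 338)*51 = ((⅛)*(-68/5) + 338)*51 = (-17/10 + 338)*51 = (3363/10)*51 = 171513/10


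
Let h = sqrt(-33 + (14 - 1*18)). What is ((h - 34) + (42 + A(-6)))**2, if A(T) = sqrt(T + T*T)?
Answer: (8 + sqrt(30) + I*sqrt(37))**2 ≈ 144.64 + 163.96*I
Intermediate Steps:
A(T) = sqrt(T + T**2)
h = I*sqrt(37) (h = sqrt(-33 + (14 - 18)) = sqrt(-33 - 4) = sqrt(-37) = I*sqrt(37) ≈ 6.0828*I)
((h - 34) + (42 + A(-6)))**2 = ((I*sqrt(37) - 34) + (42 + sqrt(-6*(1 - 6))))**2 = ((-34 + I*sqrt(37)) + (42 + sqrt(-6*(-5))))**2 = ((-34 + I*sqrt(37)) + (42 + sqrt(30)))**2 = (8 + sqrt(30) + I*sqrt(37))**2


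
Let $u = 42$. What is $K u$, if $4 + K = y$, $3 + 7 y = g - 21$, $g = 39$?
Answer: $-78$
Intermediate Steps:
$y = \frac{15}{7}$ ($y = - \frac{3}{7} + \frac{39 - 21}{7} = - \frac{3}{7} + \frac{1}{7} \cdot 18 = - \frac{3}{7} + \frac{18}{7} = \frac{15}{7} \approx 2.1429$)
$K = - \frac{13}{7}$ ($K = -4 + \frac{15}{7} = - \frac{13}{7} \approx -1.8571$)
$K u = \left(- \frac{13}{7}\right) 42 = -78$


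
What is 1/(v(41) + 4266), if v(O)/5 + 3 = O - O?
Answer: 1/4251 ≈ 0.00023524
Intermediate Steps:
v(O) = -15 (v(O) = -15 + 5*(O - O) = -15 + 5*0 = -15 + 0 = -15)
1/(v(41) + 4266) = 1/(-15 + 4266) = 1/4251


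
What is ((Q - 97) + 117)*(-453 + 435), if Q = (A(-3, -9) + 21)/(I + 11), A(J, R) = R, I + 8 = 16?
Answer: -7056/19 ≈ -371.37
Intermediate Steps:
I = 8 (I = -8 + 16 = 8)
Q = 12/19 (Q = (-9 + 21)/(8 + 11) = 12/19 ≈ 0.63158)
((Q - 97) + 117)*(-453 + 435) = ((12/19 - 97) + 117)*(-453 + 435) = (-1831/19 + 117)*(-18) = (392/19)*(-18) = -7056/19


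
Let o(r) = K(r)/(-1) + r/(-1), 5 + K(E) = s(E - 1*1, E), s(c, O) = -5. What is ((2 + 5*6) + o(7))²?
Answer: 1225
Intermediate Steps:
K(E) = -10 (K(E) = -5 - 5 = -10)
o(r) = 10 - r (o(r) = -10/(-1) + r/(-1) = -10*(-1) + r*(-1) = 10 - r)
((2 + 5*6) + o(7))² = ((2 + 5*6) + (10 - 1*7))² = ((2 + 30) + (10 - 7))² = (32 + 3)² = 35² = 1225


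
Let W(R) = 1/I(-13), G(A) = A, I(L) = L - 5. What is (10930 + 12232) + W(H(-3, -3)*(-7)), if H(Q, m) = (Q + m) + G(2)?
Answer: 416915/18 ≈ 23162.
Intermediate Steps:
I(L) = -5 + L
H(Q, m) = 2 + Q + m (H(Q, m) = (Q + m) + 2 = 2 + Q + m)
W(R) = -1/18 (W(R) = 1/(-5 - 13) = 1/(-18) = -1/18)
(10930 + 12232) + W(H(-3, -3)*(-7)) = (10930 + 12232) - 1/18 = 23162 - 1/18 = 416915/18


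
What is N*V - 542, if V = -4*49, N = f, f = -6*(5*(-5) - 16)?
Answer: -48758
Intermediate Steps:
f = 246 (f = -6*(-25 - 16) = -6*(-41) = 246)
N = 246
V = -196
N*V - 542 = 246*(-196) - 542 = -48216 - 542 = -48758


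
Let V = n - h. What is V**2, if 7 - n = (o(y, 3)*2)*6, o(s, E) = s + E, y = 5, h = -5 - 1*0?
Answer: 7056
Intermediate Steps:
h = -5 (h = -5 + 0 = -5)
o(s, E) = E + s
n = -89 (n = 7 - (3 + 5)*2*6 = 7 - 8*2*6 = 7 - 16*6 = 7 - 1*96 = 7 - 96 = -89)
V = -84 (V = -89 - 1*(-5) = -89 + 5 = -84)
V**2 = (-84)**2 = 7056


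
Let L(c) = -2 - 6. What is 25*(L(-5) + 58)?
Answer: 1250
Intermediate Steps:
L(c) = -8
25*(L(-5) + 58) = 25*(-8 + 58) = 25*50 = 1250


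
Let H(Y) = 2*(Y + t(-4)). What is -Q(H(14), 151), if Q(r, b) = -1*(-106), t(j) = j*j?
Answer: -106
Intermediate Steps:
t(j) = j²
H(Y) = 32 + 2*Y (H(Y) = 2*(Y + (-4)²) = 2*(Y + 16) = 2*(16 + Y) = 32 + 2*Y)
Q(r, b) = 106
-Q(H(14), 151) = -1*106 = -106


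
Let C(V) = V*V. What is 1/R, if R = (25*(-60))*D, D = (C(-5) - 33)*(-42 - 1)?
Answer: -1/516000 ≈ -1.9380e-6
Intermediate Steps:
C(V) = V²
D = 344 (D = ((-5)² - 33)*(-42 - 1) = (25 - 33)*(-43) = -8*(-43) = 344)
R = -516000 (R = (25*(-60))*344 = -1500*344 = -516000)
1/R = 1/(-516000) = -1/516000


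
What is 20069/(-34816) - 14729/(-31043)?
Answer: -110197103/1080793088 ≈ -0.10196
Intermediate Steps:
20069/(-34816) - 14729/(-31043) = 20069*(-1/34816) - 14729*(-1/31043) = -20069/34816 + 14729/31043 = -110197103/1080793088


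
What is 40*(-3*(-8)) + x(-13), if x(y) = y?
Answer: 947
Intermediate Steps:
40*(-3*(-8)) + x(-13) = 40*(-3*(-8)) - 13 = 40*24 - 13 = 960 - 13 = 947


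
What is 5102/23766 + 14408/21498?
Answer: 37675277/42576789 ≈ 0.88488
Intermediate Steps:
5102/23766 + 14408/21498 = 5102*(1/23766) + 14408*(1/21498) = 2551/11883 + 7204/10749 = 37675277/42576789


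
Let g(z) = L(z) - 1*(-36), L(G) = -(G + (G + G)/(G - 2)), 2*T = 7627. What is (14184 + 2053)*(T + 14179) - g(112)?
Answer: 32135873059/110 ≈ 2.9214e+8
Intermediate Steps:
T = 7627/2 (T = (1/2)*7627 = 7627/2 ≈ 3813.5)
L(G) = -G - 2*G/(-2 + G) (L(G) = -(G + (2*G)/(-2 + G)) = -(G + 2*G/(-2 + G)) = -G - 2*G/(-2 + G))
g(z) = 36 - z**2/(-2 + z) (g(z) = -z**2/(-2 + z) - 1*(-36) = -z**2/(-2 + z) + 36 = 36 - z**2/(-2 + z))
(14184 + 2053)*(T + 14179) - g(112) = (14184 + 2053)*(7627/2 + 14179) - (-72 - 1*112**2 + 36*112)/(-2 + 112) = 16237*(35985/2) - (-72 - 1*12544 + 4032)/110 = 584288445/2 - (-72 - 12544 + 4032)/110 = 584288445/2 - (-8584)/110 = 584288445/2 - 1*(-4292/55) = 584288445/2 + 4292/55 = 32135873059/110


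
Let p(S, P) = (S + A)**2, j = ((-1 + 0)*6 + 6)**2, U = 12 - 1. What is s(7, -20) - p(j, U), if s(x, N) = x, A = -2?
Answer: 3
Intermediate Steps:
U = 11
j = 0 (j = (-1*6 + 6)**2 = (-6 + 6)**2 = 0**2 = 0)
p(S, P) = (-2 + S)**2 (p(S, P) = (S - 2)**2 = (-2 + S)**2)
s(7, -20) - p(j, U) = 7 - (-2 + 0)**2 = 7 - 1*(-2)**2 = 7 - 1*4 = 7 - 4 = 3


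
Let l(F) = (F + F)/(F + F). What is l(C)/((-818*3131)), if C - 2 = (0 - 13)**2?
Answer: -1/2561158 ≈ -3.9045e-7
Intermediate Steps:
C = 171 (C = 2 + (0 - 13)**2 = 2 + (-13)**2 = 2 + 169 = 171)
l(F) = 1 (l(F) = (2*F)/((2*F)) = (2*F)*(1/(2*F)) = 1)
l(C)/((-818*3131)) = 1/(-818*3131) = 1/(-2561158) = 1*(-1/2561158) = -1/2561158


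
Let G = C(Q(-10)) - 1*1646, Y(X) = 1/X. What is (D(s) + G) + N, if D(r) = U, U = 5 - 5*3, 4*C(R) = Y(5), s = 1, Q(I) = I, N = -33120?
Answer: -695519/20 ≈ -34776.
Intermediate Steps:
Y(X) = 1/X
C(R) = 1/20 (C(R) = (¼)/5 = (¼)*(⅕) = 1/20)
G = -32919/20 (G = 1/20 - 1*1646 = 1/20 - 1646 = -32919/20 ≈ -1645.9)
U = -10 (U = 5 - 15 = -10)
D(r) = -10
(D(s) + G) + N = (-10 - 32919/20) - 33120 = -33119/20 - 33120 = -695519/20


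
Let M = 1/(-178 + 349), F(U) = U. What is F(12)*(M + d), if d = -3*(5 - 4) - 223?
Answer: -154580/57 ≈ -2711.9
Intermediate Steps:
M = 1/171 ≈ 0.0058480
d = -226 (d = -3*1 - 223 = -3 - 223 = -226)
F(12)*(M + d) = 12*(1/171 - 226) = 12*(-38645/171) = -154580/57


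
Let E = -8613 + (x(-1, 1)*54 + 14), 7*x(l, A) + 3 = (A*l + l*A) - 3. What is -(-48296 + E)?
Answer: 398697/7 ≈ 56957.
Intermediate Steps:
x(l, A) = -6/7 + 2*A*l/7 (x(l, A) = -3/7 + ((A*l + l*A) - 3)/7 = -3/7 + ((A*l + A*l) - 3)/7 = -3/7 + (2*A*l - 3)/7 = -3/7 + (-3 + 2*A*l)/7 = -3/7 + (-3/7 + 2*A*l/7) = -6/7 + 2*A*l/7)
E = -60625/7 (E = -8613 + ((-6/7 + (2/7)*1*(-1))*54 + 14) = -8613 + ((-6/7 - 2/7)*54 + 14) = -8613 + (-8/7*54 + 14) = -8613 + (-432/7 + 14) = -8613 - 334/7 = -60625/7 ≈ -8660.7)
-(-48296 + E) = -(-48296 - 60625/7) = -1*(-398697/7) = 398697/7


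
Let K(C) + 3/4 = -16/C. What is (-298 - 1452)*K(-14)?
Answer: -1375/2 ≈ -687.50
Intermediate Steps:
K(C) = -3/4 - 16/C
(-298 - 1452)*K(-14) = (-298 - 1452)*(-3/4 - 16/(-14)) = -1750*(-3/4 - 16*(-1/14)) = -1750*(-3/4 + 8/7) = -1750*11/28 = -1375/2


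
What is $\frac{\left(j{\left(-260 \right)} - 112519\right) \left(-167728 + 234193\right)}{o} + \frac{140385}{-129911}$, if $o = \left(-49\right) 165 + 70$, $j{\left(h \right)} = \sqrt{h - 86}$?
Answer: $\frac{27758516433126}{29749619} - \frac{1899 i \sqrt{346}}{229} \approx 9.3307 \cdot 10^{5} - 154.25 i$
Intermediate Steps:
$j{\left(h \right)} = \sqrt{-86 + h}$
$o = -8015$ ($o = -8085 + 70 = -8015$)
$\frac{\left(j{\left(-260 \right)} - 112519\right) \left(-167728 + 234193\right)}{o} + \frac{140385}{-129911} = \frac{\left(\sqrt{-86 - 260} - 112519\right) \left(-167728 + 234193\right)}{-8015} + \frac{140385}{-129911} = \left(\sqrt{-346} - 112519\right) 66465 \left(- \frac{1}{8015}\right) + 140385 \left(- \frac{1}{129911}\right) = \left(i \sqrt{346} - 112519\right) 66465 \left(- \frac{1}{8015}\right) - \frac{140385}{129911} = \left(-112519 + i \sqrt{346}\right) 66465 \left(- \frac{1}{8015}\right) - \frac{140385}{129911} = \left(-7478575335 + 66465 i \sqrt{346}\right) \left(- \frac{1}{8015}\right) - \frac{140385}{129911} = \left(\frac{213673581}{229} - \frac{1899 i \sqrt{346}}{229}\right) - \frac{140385}{129911} = \frac{27758516433126}{29749619} - \frac{1899 i \sqrt{346}}{229}$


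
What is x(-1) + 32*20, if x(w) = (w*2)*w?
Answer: 642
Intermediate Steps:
x(w) = 2*w² (x(w) = (2*w)*w = 2*w²)
x(-1) + 32*20 = 2*(-1)² + 32*20 = 2*1 + 640 = 2 + 640 = 642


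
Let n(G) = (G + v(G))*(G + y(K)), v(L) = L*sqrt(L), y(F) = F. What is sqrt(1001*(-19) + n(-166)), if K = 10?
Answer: sqrt(6877 + 25896*I*sqrt(166)) ≈ 412.67 + 404.25*I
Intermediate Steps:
v(L) = L**(3/2)
n(G) = (10 + G)*(G + G**(3/2)) (n(G) = (G + G**(3/2))*(G + 10) = (G + G**(3/2))*(10 + G) = (10 + G)*(G + G**(3/2)))
sqrt(1001*(-19) + n(-166)) = sqrt(1001*(-19) + ((-166)**2 + (-166)**(5/2) + 10*(-166) + 10*(-166)**(3/2))) = sqrt(-19019 + (27556 + 27556*I*sqrt(166) - 1660 + 10*(-166*I*sqrt(166)))) = sqrt(-19019 + (27556 + 27556*I*sqrt(166) - 1660 - 1660*I*sqrt(166))) = sqrt(-19019 + (25896 + 25896*I*sqrt(166))) = sqrt(6877 + 25896*I*sqrt(166))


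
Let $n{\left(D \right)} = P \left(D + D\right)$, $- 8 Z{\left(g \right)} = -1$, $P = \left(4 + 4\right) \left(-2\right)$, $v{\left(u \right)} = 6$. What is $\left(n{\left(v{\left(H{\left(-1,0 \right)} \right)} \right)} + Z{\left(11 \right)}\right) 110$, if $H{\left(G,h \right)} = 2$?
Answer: $- \frac{84425}{4} \approx -21106.0$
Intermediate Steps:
$P = -16$ ($P = 8 \left(-2\right) = -16$)
$Z{\left(g \right)} = \frac{1}{8}$ ($Z{\left(g \right)} = \left(- \frac{1}{8}\right) \left(-1\right) = \frac{1}{8}$)
$n{\left(D \right)} = - 32 D$ ($n{\left(D \right)} = - 16 \left(D + D\right) = - 16 \cdot 2 D = - 32 D$)
$\left(n{\left(v{\left(H{\left(-1,0 \right)} \right)} \right)} + Z{\left(11 \right)}\right) 110 = \left(\left(-32\right) 6 + \frac{1}{8}\right) 110 = \left(-192 + \frac{1}{8}\right) 110 = \left(- \frac{1535}{8}\right) 110 = - \frac{84425}{4}$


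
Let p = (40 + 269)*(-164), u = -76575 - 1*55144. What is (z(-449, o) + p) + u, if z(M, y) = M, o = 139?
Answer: -182844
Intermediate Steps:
u = -131719 (u = -76575 - 55144 = -131719)
p = -50676 (p = 309*(-164) = -50676)
(z(-449, o) + p) + u = (-449 - 50676) - 131719 = -51125 - 131719 = -182844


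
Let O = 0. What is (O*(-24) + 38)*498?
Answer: 18924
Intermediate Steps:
(O*(-24) + 38)*498 = (0*(-24) + 38)*498 = (0 + 38)*498 = 38*498 = 18924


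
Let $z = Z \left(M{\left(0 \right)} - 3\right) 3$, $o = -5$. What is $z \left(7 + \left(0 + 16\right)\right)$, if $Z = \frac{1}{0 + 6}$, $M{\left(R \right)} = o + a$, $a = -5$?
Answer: $- \frac{299}{2} \approx -149.5$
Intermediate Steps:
$M{\left(R \right)} = -10$ ($M{\left(R \right)} = -5 - 5 = -10$)
$Z = \frac{1}{6} \approx 0.16667$
$z = - \frac{13}{2}$ ($z = \frac{-10 - 3}{6} \cdot 3 = \frac{1}{6} \left(-13\right) 3 = \left(- \frac{13}{6}\right) 3 = - \frac{13}{2} \approx -6.5$)
$z \left(7 + \left(0 + 16\right)\right) = - \frac{13 \left(7 + \left(0 + 16\right)\right)}{2} = - \frac{13 \left(7 + 16\right)}{2} = \left(- \frac{13}{2}\right) 23 = - \frac{299}{2}$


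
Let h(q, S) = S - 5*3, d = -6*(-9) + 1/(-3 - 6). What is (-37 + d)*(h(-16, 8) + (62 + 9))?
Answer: 9728/9 ≈ 1080.9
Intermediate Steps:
d = 485/9 (d = 54 + 1/(-9) = 54 - 1/9 = 485/9 ≈ 53.889)
h(q, S) = -15 + S (h(q, S) = S - 15 = -15 + S)
(-37 + d)*(h(-16, 8) + (62 + 9)) = (-37 + 485/9)*((-15 + 8) + (62 + 9)) = 152*(-7 + 71)/9 = (152/9)*64 = 9728/9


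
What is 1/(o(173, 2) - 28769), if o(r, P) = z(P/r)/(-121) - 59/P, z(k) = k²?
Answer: -7242818/208582294181 ≈ -3.4724e-5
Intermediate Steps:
o(r, P) = -59/P - P²/(121*r²) (o(r, P) = (P/r)²/(-121) - 59/P = (P²/r²)*(-1/121) - 59/P = -P²/(121*r²) - 59/P = -59/P - P²/(121*r²))
1/(o(173, 2) - 28769) = 1/((-59/2 - 1/121*2²/173²) - 28769) = 1/((-59*½ - 1/121*4*1/29929) - 28769) = 1/((-59/2 - 4/3621409) - 28769) = 1/(-213663139/7242818 - 28769) = 1/(-208582294181/7242818) = -7242818/208582294181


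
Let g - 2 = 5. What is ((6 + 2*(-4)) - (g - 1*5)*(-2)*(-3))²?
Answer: 196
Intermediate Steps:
g = 7 (g = 2 + 5 = 7)
((6 + 2*(-4)) - (g - 1*5)*(-2)*(-3))² = ((6 + 2*(-4)) - (7 - 1*5)*(-2)*(-3))² = ((6 - 8) - (7 - 5)*(-2)*(-3))² = (-2 - 2*(-2)*(-3))² = (-2 - (-4)*(-3))² = (-2 - 1*12)² = (-2 - 12)² = (-14)² = 196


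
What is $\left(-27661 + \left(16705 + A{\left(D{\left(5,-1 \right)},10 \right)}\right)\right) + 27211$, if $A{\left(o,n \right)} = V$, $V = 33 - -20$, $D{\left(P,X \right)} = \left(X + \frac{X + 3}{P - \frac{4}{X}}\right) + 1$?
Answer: $16308$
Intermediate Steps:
$D{\left(P,X \right)} = 1 + X + \frac{3 + X}{P - \frac{4}{X}}$ ($D{\left(P,X \right)} = \left(X + \frac{3 + X}{P - \frac{4}{X}}\right) + 1 = 1 + X + \frac{3 + X}{P - \frac{4}{X}}$)
$V = 53$ ($V = 33 + 20 = 53$)
$A{\left(o,n \right)} = 53$
$\left(-27661 + \left(16705 + A{\left(D{\left(5,-1 \right)},10 \right)}\right)\right) + 27211 = \left(-27661 + \left(16705 + 53\right)\right) + 27211 = \left(-27661 + 16758\right) + 27211 = -10903 + 27211 = 16308$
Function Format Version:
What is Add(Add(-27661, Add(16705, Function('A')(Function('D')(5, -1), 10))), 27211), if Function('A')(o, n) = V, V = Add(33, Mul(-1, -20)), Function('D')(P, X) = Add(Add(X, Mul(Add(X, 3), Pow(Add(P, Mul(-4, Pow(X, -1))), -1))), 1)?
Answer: 16308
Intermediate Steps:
Function('D')(P, X) = Add(1, X, Mul(Pow(Add(P, Mul(-4, Pow(X, -1))), -1), Add(3, X))) (Function('D')(P, X) = Add(Add(X, Mul(Add(3, X), Pow(Add(P, Mul(-4, Pow(X, -1))), -1))), 1) = Add(Add(X, Mul(Pow(Add(P, Mul(-4, Pow(X, -1))), -1), Add(3, X))), 1) = Add(1, X, Mul(Pow(Add(P, Mul(-4, Pow(X, -1))), -1), Add(3, X))))
V = 53 (V = Add(33, 20) = 53)
Function('A')(o, n) = 53
Add(Add(-27661, Add(16705, Function('A')(Function('D')(5, -1), 10))), 27211) = Add(Add(-27661, Add(16705, 53)), 27211) = Add(Add(-27661, 16758), 27211) = Add(-10903, 27211) = 16308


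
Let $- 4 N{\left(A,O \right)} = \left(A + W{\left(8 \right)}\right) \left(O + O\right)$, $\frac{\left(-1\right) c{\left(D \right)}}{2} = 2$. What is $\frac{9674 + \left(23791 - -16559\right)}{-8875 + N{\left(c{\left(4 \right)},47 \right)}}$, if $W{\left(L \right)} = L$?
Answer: $- \frac{50024}{8969} \approx -5.5774$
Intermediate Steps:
$c{\left(D \right)} = -4$ ($c{\left(D \right)} = \left(-2\right) 2 = -4$)
$N{\left(A,O \right)} = - \frac{O \left(8 + A\right)}{2}$ ($N{\left(A,O \right)} = - \frac{\left(A + 8\right) \left(O + O\right)}{4} = - \frac{\left(8 + A\right) 2 O}{4} = - \frac{2 O \left(8 + A\right)}{4} = - \frac{O \left(8 + A\right)}{2}$)
$\frac{9674 + \left(23791 - -16559\right)}{-8875 + N{\left(c{\left(4 \right)},47 \right)}} = \frac{9674 + \left(23791 - -16559\right)}{-8875 - \frac{47 \left(8 - 4\right)}{2}} = \frac{9674 + \left(23791 + 16559\right)}{-8875 - \frac{47}{2} \cdot 4} = \frac{9674 + 40350}{-8875 - 94} = \frac{50024}{-8969} = 50024 \left(- \frac{1}{8969}\right) = - \frac{50024}{8969}$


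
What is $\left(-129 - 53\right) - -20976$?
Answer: $20794$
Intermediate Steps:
$\left(-129 - 53\right) - -20976 = -182 + 20976 = 20794$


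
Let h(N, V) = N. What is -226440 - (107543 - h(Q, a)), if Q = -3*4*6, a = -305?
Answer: -334055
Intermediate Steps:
Q = -72 (Q = -12*6 = -72)
-226440 - (107543 - h(Q, a)) = -226440 - (107543 - 1*(-72)) = -226440 - (107543 + 72) = -226440 - 1*107615 = -226440 - 107615 = -334055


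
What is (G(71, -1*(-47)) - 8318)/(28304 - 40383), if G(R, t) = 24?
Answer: 8294/12079 ≈ 0.68665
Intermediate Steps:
(G(71, -1*(-47)) - 8318)/(28304 - 40383) = (24 - 8318)/(28304 - 40383) = -8294/(-12079) = -8294*(-1/12079) = 8294/12079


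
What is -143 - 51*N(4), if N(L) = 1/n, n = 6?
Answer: -303/2 ≈ -151.50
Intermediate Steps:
N(L) = ⅙ (N(L) = 1/6 = ⅙)
-143 - 51*N(4) = -143 - 51*⅙ = -143 - 17/2 = -303/2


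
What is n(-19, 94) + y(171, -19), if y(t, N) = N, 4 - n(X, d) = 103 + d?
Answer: -212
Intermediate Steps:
n(X, d) = -99 - d (n(X, d) = 4 - (103 + d) = 4 + (-103 - d) = -99 - d)
n(-19, 94) + y(171, -19) = (-99 - 1*94) - 19 = (-99 - 94) - 19 = -193 - 19 = -212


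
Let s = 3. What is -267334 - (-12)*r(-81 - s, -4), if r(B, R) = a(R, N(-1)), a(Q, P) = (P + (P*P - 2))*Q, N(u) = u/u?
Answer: -267334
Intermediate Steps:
N(u) = 1
a(Q, P) = Q*(-2 + P + P²) (a(Q, P) = (P + (P² - 2))*Q = (P + (-2 + P²))*Q = (-2 + P + P²)*Q = Q*(-2 + P + P²))
r(B, R) = 0 (r(B, R) = R*(-2 + 1 + 1²) = R*(-2 + 1 + 1) = R*0 = 0)
-267334 - (-12)*r(-81 - s, -4) = -267334 - (-12)*0 = -267334 - 1*0 = -267334 + 0 = -267334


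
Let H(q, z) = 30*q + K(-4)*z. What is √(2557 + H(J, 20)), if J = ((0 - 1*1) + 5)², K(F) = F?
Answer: √2957 ≈ 54.378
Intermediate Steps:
J = 16 (J = ((0 - 1) + 5)² = (-1 + 5)² = 4² = 16)
H(q, z) = -4*z + 30*q (H(q, z) = 30*q - 4*z = -4*z + 30*q)
√(2557 + H(J, 20)) = √(2557 + (-4*20 + 30*16)) = √(2557 + (-80 + 480)) = √(2557 + 400) = √2957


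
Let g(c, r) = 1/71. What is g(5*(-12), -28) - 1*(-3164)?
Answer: 224645/71 ≈ 3164.0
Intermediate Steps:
g(c, r) = 1/71
g(5*(-12), -28) - 1*(-3164) = 1/71 - 1*(-3164) = 1/71 + 3164 = 224645/71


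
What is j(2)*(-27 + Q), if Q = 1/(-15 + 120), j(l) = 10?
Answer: -5668/21 ≈ -269.90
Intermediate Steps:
Q = 1/105 ≈ 0.0095238
j(2)*(-27 + Q) = 10*(-27 + 1/105) = 10*(-2834/105) = -5668/21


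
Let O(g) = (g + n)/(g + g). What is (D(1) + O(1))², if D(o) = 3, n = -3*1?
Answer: 4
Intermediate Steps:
n = -3
O(g) = (-3 + g)/(2*g) (O(g) = (g - 3)/(g + g) = (-3 + g)/((2*g)) = (-3 + g)*(1/(2*g)) = (-3 + g)/(2*g))
(D(1) + O(1))² = (3 + (½)*(-3 + 1)/1)² = (3 + (½)*1*(-2))² = (3 - 1)² = 2² = 4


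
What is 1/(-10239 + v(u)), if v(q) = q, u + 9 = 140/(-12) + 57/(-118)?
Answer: -354/3632093 ≈ -9.7464e-5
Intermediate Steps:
u = -7487/354 (u = -9 + (140/(-12) + 57/(-118)) = -9 + (140*(-1/12) + 57*(-1/118)) = -9 + (-35/3 - 57/118) = -9 - 4301/354 = -7487/354 ≈ -21.150)
1/(-10239 + v(u)) = 1/(-10239 - 7487/354) = 1/(-3632093/354) = -354/3632093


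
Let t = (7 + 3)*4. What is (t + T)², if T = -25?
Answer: 225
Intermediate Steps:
t = 40 (t = 10*4 = 40)
(t + T)² = (40 - 25)² = 15² = 225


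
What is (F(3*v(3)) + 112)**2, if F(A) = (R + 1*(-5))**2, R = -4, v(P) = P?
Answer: 37249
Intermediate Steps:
F(A) = 81 (F(A) = (-4 + 1*(-5))**2 = (-4 - 5)**2 = (-9)**2 = 81)
(F(3*v(3)) + 112)**2 = (81 + 112)**2 = 193**2 = 37249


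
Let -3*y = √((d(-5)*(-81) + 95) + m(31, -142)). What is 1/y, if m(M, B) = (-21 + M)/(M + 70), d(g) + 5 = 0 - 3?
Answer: -3*√7580353/75053 ≈ -0.11005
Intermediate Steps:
d(g) = -8 (d(g) = -5 + (0 - 3) = -5 - 3 = -8)
m(M, B) = (-21 + M)/(70 + M)
y = -√7580353/303 (y = -√((-8*(-81) + 95) + (-21 + 31)/(70 + 31))/3 = -√((648 + 95) + 10/101)/3 = -√(743 + (1/101)*10)/3 = -√(743 + 10/101)/3 = -√7580353/303 ≈ -9.0866)
1/y = 1/(-√7580353/303) = -3*√7580353/75053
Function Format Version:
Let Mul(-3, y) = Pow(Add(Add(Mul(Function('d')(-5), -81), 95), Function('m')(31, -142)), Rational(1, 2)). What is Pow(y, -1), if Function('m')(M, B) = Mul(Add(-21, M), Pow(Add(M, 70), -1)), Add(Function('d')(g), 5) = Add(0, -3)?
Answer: Mul(Rational(-3, 75053), Pow(7580353, Rational(1, 2))) ≈ -0.11005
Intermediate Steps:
Function('d')(g) = -8 (Function('d')(g) = Add(-5, Add(0, -3)) = Add(-5, -3) = -8)
Function('m')(M, B) = Mul(Pow(Add(70, M), -1), Add(-21, M)) (Function('m')(M, B) = Mul(Add(-21, M), Pow(Add(70, M), -1)) = Mul(Pow(Add(70, M), -1), Add(-21, M)))
y = Mul(Rational(-1, 303), Pow(7580353, Rational(1, 2))) (y = Mul(Rational(-1, 3), Pow(Add(Add(Mul(-8, -81), 95), Mul(Pow(Add(70, 31), -1), Add(-21, 31))), Rational(1, 2))) = Mul(Rational(-1, 3), Pow(Add(Add(648, 95), Mul(Pow(101, -1), 10)), Rational(1, 2))) = Mul(Rational(-1, 3), Pow(Add(743, Mul(Rational(1, 101), 10)), Rational(1, 2))) = Mul(Rational(-1, 3), Pow(Add(743, Rational(10, 101)), Rational(1, 2))) = Mul(Rational(-1, 3), Pow(Rational(75053, 101), Rational(1, 2))) = Mul(Rational(-1, 3), Mul(Rational(1, 101), Pow(7580353, Rational(1, 2)))) = Mul(Rational(-1, 303), Pow(7580353, Rational(1, 2))) ≈ -9.0866)
Pow(y, -1) = Pow(Mul(Rational(-1, 303), Pow(7580353, Rational(1, 2))), -1) = Mul(Rational(-3, 75053), Pow(7580353, Rational(1, 2)))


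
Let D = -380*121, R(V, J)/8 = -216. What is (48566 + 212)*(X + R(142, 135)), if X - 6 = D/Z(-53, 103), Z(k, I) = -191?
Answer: -13800369316/191 ≈ -7.2253e+7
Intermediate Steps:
R(V, J) = -1728 (R(V, J) = 8*(-216) = -1728)
D = -45980
X = 47126/191 (X = 6 - 45980/(-191) = 6 - 45980*(-1/191) = 6 + 45980/191 = 47126/191 ≈ 246.73)
(48566 + 212)*(X + R(142, 135)) = (48566 + 212)*(47126/191 - 1728) = 48778*(-282922/191) = -13800369316/191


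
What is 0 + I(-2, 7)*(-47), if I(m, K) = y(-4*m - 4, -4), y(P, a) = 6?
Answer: -282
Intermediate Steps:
I(m, K) = 6
0 + I(-2, 7)*(-47) = 0 + 6*(-47) = 0 - 282 = -282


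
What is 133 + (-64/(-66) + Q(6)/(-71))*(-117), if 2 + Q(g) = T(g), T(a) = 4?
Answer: 17839/781 ≈ 22.841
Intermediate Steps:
Q(g) = 2 (Q(g) = -2 + 4 = 2)
133 + (-64/(-66) + Q(6)/(-71))*(-117) = 133 + (-64/(-66) + 2/(-71))*(-117) = 133 + (-64*(-1/66) + 2*(-1/71))*(-117) = 133 + (32/33 - 2/71)*(-117) = 133 + (2206/2343)*(-117) = 133 - 86034/781 = 17839/781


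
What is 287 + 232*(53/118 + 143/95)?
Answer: 4150079/5605 ≈ 740.42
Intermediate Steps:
287 + 232*(53/118 + 143/95) = 287 + 232*(21909/11210) = 287 + 2541444/5605 = 4150079/5605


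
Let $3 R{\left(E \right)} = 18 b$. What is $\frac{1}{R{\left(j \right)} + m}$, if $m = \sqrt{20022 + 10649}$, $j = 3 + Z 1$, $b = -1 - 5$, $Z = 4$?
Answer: $\frac{36}{29375} + \frac{\sqrt{30671}}{29375} \approx 0.0071874$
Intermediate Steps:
$b = -6$
$j = 7$ ($j = 3 + 4 \cdot 1 = 3 + 4 = 7$)
$R{\left(E \right)} = -36$ ($R{\left(E \right)} = \frac{18 \left(-6\right)}{3} = \frac{1}{3} \left(-108\right) = -36$)
$m = \sqrt{30671} \approx 175.13$
$\frac{1}{R{\left(j \right)} + m} = \frac{1}{-36 + \sqrt{30671}}$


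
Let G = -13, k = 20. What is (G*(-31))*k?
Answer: 8060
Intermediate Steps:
(G*(-31))*k = -13*(-31)*20 = 403*20 = 8060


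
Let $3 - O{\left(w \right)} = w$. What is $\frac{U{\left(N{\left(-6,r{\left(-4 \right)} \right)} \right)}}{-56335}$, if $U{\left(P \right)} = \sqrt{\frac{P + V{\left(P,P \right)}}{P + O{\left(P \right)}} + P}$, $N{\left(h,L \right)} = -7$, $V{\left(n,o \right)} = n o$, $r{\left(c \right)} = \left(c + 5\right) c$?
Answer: $- \frac{\sqrt{7}}{56335} \approx -4.6965 \cdot 10^{-5}$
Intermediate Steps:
$O{\left(w \right)} = 3 - w$
$r{\left(c \right)} = c \left(5 + c\right)$ ($r{\left(c \right)} = \left(5 + c\right) c = c \left(5 + c\right)$)
$U{\left(P \right)} = \sqrt{\frac{P^{2}}{3} + \frac{4 P}{3}}$ ($U{\left(P \right)} = \sqrt{\frac{P + P P}{P - \left(-3 + P\right)} + P} = \sqrt{\frac{P + P^{2}}{3} + P} = \sqrt{\left(P + P^{2}\right) \frac{1}{3} + P} = \sqrt{\left(\frac{P}{3} + \frac{P^{2}}{3}\right) + P} = \sqrt{\frac{P^{2}}{3} + \frac{4 P}{3}}$)
$\frac{U{\left(N{\left(-6,r{\left(-4 \right)} \right)} \right)}}{-56335} = \frac{\frac{1}{3} \sqrt{3} \sqrt{- 7 \left(4 - 7\right)}}{-56335} = \frac{\sqrt{3} \sqrt{\left(-7\right) \left(-3\right)}}{3} \left(- \frac{1}{56335}\right) = \frac{\sqrt{3} \sqrt{21}}{3} \left(- \frac{1}{56335}\right) = \sqrt{7} \left(- \frac{1}{56335}\right) = - \frac{\sqrt{7}}{56335}$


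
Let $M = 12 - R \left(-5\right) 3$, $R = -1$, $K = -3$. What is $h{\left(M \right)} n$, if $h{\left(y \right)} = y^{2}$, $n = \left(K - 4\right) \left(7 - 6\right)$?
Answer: $-63$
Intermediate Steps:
$n = -7$ ($n = \left(-3 - 4\right) \left(7 - 6\right) = \left(-7\right) 1 = -7$)
$M = -3$ ($M = 12 - \left(-1\right) \left(-5\right) 3 = 12 - 5 \cdot 3 = 12 - 15 = -3$)
$h{\left(M \right)} n = \left(-3\right)^{2} \left(-7\right) = 9 \left(-7\right) = -63$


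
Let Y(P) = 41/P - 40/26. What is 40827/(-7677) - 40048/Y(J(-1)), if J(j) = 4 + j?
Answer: -4003267505/1210407 ≈ -3307.4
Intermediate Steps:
Y(P) = -20/13 + 41/P (Y(P) = 41/P - 40*1/26 = 41/P - 20/13 = -20/13 + 41/P)
40827/(-7677) - 40048/Y(J(-1)) = 40827/(-7677) - 40048/(-20/13 + 41/(4 - 1)) = 40827*(-1/7677) - 40048/(-20/13 + 41/3) = -13609/2559 - 40048/(-20/13 + 41*(⅓)) = -13609/2559 - 40048/(-20/13 + 41/3) = -13609/2559 - 40048/473/39 = -13609/2559 - 40048*39/473 = -13609/2559 - 1561872/473 = -4003267505/1210407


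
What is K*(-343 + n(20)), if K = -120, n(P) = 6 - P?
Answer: 42840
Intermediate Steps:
K*(-343 + n(20)) = -120*(-343 + (6 - 1*20)) = -120*(-343 + (6 - 20)) = -120*(-343 - 14) = -120*(-357) = 42840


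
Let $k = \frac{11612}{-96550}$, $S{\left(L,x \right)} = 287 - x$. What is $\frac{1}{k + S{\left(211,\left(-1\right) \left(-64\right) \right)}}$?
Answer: $\frac{48275}{10759519} \approx 0.0044867$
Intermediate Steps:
$k = - \frac{5806}{48275}$ ($k = 11612 \left(- \frac{1}{96550}\right) = - \frac{5806}{48275} \approx -0.12027$)
$\frac{1}{k + S{\left(211,\left(-1\right) \left(-64\right) \right)}} = \frac{1}{- \frac{5806}{48275} + \left(287 - \left(-1\right) \left(-64\right)\right)} = \frac{1}{- \frac{5806}{48275} + \left(287 - 64\right)} = \frac{1}{- \frac{5806}{48275} + 223} = \frac{1}{\frac{10759519}{48275}} = \frac{48275}{10759519}$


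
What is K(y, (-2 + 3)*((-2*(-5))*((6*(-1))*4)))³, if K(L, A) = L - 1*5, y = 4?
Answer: -1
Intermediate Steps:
K(L, A) = -5 + L (K(L, A) = L - 5 = -5 + L)
K(y, (-2 + 3)*((-2*(-5))*((6*(-1))*4)))³ = (-5 + 4)³ = (-1)³ = -1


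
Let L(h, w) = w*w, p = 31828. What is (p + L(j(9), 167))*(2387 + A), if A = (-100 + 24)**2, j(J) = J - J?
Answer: 487469871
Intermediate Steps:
j(J) = 0
L(h, w) = w**2
A = 5776 (A = (-76)**2 = 5776)
(p + L(j(9), 167))*(2387 + A) = (31828 + 167**2)*(2387 + 5776) = (31828 + 27889)*8163 = 59717*8163 = 487469871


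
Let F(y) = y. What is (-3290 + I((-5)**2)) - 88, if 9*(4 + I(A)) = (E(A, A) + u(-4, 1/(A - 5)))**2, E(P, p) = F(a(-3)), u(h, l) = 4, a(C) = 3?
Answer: -30389/9 ≈ -3376.6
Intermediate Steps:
E(P, p) = 3
I(A) = 13/9 (I(A) = -4 + (3 + 4)**2/9 = -4 + (1/9)*7**2 = -4 + (1/9)*49 = -4 + 49/9 = 13/9)
(-3290 + I((-5)**2)) - 88 = (-3290 + 13/9) - 88 = -29597/9 - 88 = -30389/9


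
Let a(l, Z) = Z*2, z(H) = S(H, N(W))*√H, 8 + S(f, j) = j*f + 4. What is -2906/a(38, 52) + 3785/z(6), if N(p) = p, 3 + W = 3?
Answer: -1453/52 - 3785*√6/24 ≈ -414.25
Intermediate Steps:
W = 0 (W = -3 + 3 = 0)
S(f, j) = -4 + f*j (S(f, j) = -8 + (j*f + 4) = -8 + (f*j + 4) = -8 + (4 + f*j) = -4 + f*j)
z(H) = -4*√H (z(H) = (-4 + H*0)*√H = (-4 + 0)*√H = -4*√H)
a(l, Z) = 2*Z
-2906/a(38, 52) + 3785/z(6) = -2906/(2*52) + 3785/((-4*√6)) = -2906/104 + 3785*(-√6/24) = -2906*1/104 - 3785*√6/24 = -1453/52 - 3785*√6/24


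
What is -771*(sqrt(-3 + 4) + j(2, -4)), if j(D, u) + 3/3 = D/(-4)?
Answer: 771/2 ≈ 385.50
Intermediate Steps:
j(D, u) = -1 - D/4 (j(D, u) = -1 + D/(-4) = -1 + D*(-1/4) = -1 - D/4)
-771*(sqrt(-3 + 4) + j(2, -4)) = -771*(sqrt(-3 + 4) + (-1 - 1/4*2)) = -771*(sqrt(1) + (-1 - 1/2)) = -771*(1 - 3/2) = -771*(-1/2) = 771/2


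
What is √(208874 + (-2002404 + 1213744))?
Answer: I*√579786 ≈ 761.44*I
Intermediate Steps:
√(208874 + (-2002404 + 1213744)) = √(208874 - 788660) = √(-579786) = I*√579786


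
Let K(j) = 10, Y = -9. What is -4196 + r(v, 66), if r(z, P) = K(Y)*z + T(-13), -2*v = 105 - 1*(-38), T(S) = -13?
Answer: -4924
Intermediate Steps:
v = -143/2 (v = -(105 - 1*(-38))/2 = -(105 + 38)/2 = -½*143 = -143/2 ≈ -71.500)
r(z, P) = -13 + 10*z (r(z, P) = 10*z - 13 = -13 + 10*z)
-4196 + r(v, 66) = -4196 + (-13 + 10*(-143/2)) = -4196 + (-13 - 715) = -4196 - 728 = -4924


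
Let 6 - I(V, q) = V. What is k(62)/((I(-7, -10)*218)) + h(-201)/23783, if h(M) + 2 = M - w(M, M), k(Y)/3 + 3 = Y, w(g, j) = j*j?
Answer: -110862145/67401022 ≈ -1.6448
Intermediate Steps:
I(V, q) = 6 - V
w(g, j) = j²
k(Y) = -9 + 3*Y
h(M) = -2 + M - M² (h(M) = -2 + (M - M²) = -2 + M - M²)
k(62)/((I(-7, -10)*218)) + h(-201)/23783 = (-9 + 3*62)/(((6 - 1*(-7))*218)) + (-2 - 201 - 1*(-201)²)/23783 = (-9 + 186)/(((6 + 7)*218)) + (-2 - 201 - 1*40401)*(1/23783) = 177/((13*218)) + (-2 - 201 - 40401)*(1/23783) = 177/2834 - 40604*1/23783 = 177*(1/2834) - 40604/23783 = 177/2834 - 40604/23783 = -110862145/67401022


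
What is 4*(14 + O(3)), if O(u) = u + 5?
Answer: 88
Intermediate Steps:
O(u) = 5 + u
4*(14 + O(3)) = 4*(14 + (5 + 3)) = 4*(14 + 8) = 4*22 = 88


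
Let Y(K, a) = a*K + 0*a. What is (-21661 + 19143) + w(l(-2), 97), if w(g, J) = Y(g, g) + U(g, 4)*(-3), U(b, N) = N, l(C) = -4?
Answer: -2514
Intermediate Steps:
Y(K, a) = K*a (Y(K, a) = K*a + 0 = K*a)
w(g, J) = -12 + g**2 (w(g, J) = g*g + 4*(-3) = g**2 - 12 = -12 + g**2)
(-21661 + 19143) + w(l(-2), 97) = (-21661 + 19143) + (-12 + (-4)**2) = -2518 + (-12 + 16) = -2518 + 4 = -2514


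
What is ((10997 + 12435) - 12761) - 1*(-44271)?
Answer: 54942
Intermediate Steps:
((10997 + 12435) - 12761) - 1*(-44271) = (23432 - 12761) + 44271 = 10671 + 44271 = 54942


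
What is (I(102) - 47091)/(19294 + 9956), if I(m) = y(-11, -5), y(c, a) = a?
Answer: -23548/14625 ≈ -1.6101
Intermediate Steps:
I(m) = -5
(I(102) - 47091)/(19294 + 9956) = (-5 - 47091)/(19294 + 9956) = -47096/29250 = -47096*1/29250 = -23548/14625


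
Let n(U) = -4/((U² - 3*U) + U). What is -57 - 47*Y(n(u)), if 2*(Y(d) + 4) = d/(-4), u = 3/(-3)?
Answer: 739/6 ≈ 123.17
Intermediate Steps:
u = -1 (u = 3*(-⅓) = -1)
n(U) = -4/(U² - 2*U)
Y(d) = -4 - d/8 (Y(d) = -4 + (d/(-4))/2 = -4 + (d*(-¼))/2 = -4 + (-d/4)/2 = -4 - d/8)
-57 - 47*Y(n(u)) = -57 - 47*(-4 - (-1)/(2*(-1)*(-2 - 1))) = -57 - 47*(-4 - (-1)*(-1)/(2*(-3))) = -57 - 47*(-4 - (-1)*(-1)*(-1)/(2*3)) = -57 - 47*(-4 - ⅛*(-4/3)) = -57 - 47*(-4 + ⅙) = -57 - 47*(-23/6) = -57 + 1081/6 = 739/6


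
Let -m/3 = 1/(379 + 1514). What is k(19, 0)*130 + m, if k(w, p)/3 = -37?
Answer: -9105331/631 ≈ -14430.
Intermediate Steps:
k(w, p) = -111 (k(w, p) = 3*(-37) = -111)
m = -1/631 (m = -3/(379 + 1514) = -3/1893 = -3*1/1893 = -1/631 ≈ -0.0015848)
k(19, 0)*130 + m = -111*130 - 1/631 = -14430 - 1/631 = -9105331/631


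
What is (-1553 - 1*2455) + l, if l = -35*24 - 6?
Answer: -4854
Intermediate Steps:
l = -846 (l = -840 - 6 = -846)
(-1553 - 1*2455) + l = (-1553 - 1*2455) - 846 = (-1553 - 2455) - 846 = -4008 - 846 = -4854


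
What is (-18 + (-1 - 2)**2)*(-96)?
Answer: 864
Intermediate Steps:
(-18 + (-1 - 2)**2)*(-96) = (-18 + (-3)**2)*(-96) = (-18 + 9)*(-96) = -9*(-96) = 864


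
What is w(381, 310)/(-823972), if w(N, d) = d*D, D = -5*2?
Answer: 775/205993 ≈ 0.0037623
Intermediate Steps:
D = -10
w(N, d) = -10*d (w(N, d) = d*(-10) = -10*d)
w(381, 310)/(-823972) = -10*310/(-823972) = -3100*(-1/823972) = 775/205993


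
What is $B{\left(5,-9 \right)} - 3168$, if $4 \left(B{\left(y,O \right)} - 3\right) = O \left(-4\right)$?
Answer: $-3156$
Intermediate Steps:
$B{\left(y,O \right)} = 3 - O$ ($B{\left(y,O \right)} = 3 + \frac{O \left(-4\right)}{4} = 3 + \frac{\left(-4\right) O}{4} = 3 - O$)
$B{\left(5,-9 \right)} - 3168 = \left(3 - -9\right) - 3168 = \left(3 + 9\right) - 3168 = 12 - 3168 = -3156$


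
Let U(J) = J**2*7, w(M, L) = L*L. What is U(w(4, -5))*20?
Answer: 87500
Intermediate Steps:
w(M, L) = L**2
U(J) = 7*J**2
U(w(4, -5))*20 = (7*((-5)**2)**2)*20 = (7*25**2)*20 = (7*625)*20 = 4375*20 = 87500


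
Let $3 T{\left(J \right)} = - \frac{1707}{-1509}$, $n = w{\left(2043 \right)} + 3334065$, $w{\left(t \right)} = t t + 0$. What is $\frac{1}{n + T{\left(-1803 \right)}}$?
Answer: $\frac{1509}{11329442795} \approx 1.3319 \cdot 10^{-7}$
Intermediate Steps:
$w{\left(t \right)} = t^{2}$ ($w{\left(t \right)} = t^{2} + 0 = t^{2}$)
$n = 7507914$ ($n = 2043^{2} + 3334065 = 4173849 + 3334065 = 7507914$)
$T{\left(J \right)} = \frac{569}{1509}$ ($T{\left(J \right)} = \frac{\left(-1707\right) \frac{1}{-1509}}{3} = \frac{\left(-1707\right) \left(- \frac{1}{1509}\right)}{3} = \frac{1}{3} \cdot \frac{569}{503} = \frac{569}{1509}$)
$\frac{1}{n + T{\left(-1803 \right)}} = \frac{1}{7507914 + \frac{569}{1509}} = \frac{1}{\frac{11329442795}{1509}} = \frac{1509}{11329442795}$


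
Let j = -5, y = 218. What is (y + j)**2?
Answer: 45369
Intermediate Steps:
(y + j)**2 = (218 - 5)**2 = 213**2 = 45369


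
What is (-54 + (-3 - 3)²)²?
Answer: 324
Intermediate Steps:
(-54 + (-3 - 3)²)² = (-54 + (-6)²)² = (-54 + 36)² = (-18)² = 324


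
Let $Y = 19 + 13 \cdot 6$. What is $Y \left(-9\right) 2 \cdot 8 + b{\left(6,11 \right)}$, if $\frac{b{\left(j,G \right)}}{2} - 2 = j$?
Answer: $-13952$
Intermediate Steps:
$Y = 97$ ($Y = 19 + 78 = 97$)
$b{\left(j,G \right)} = 4 + 2 j$
$Y \left(-9\right) 2 \cdot 8 + b{\left(6,11 \right)} = 97 \left(-9\right) 2 \cdot 8 + \left(4 + 2 \cdot 6\right) = 97 \left(\left(-18\right) 8\right) + \left(4 + 12\right) = 97 \left(-144\right) + 16 = -13968 + 16 = -13952$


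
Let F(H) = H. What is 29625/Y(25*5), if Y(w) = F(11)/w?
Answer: 3703125/11 ≈ 3.3665e+5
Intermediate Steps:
Y(w) = 11/w
29625/Y(25*5) = 29625/((11/((25*5)))) = 29625/((11/125)) = 29625/((11*(1/125))) = 29625/(11/125) = 29625*(125/11) = 3703125/11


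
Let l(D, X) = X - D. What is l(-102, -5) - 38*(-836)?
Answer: 31865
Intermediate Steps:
l(-102, -5) - 38*(-836) = (-5 - 1*(-102)) - 38*(-836) = (-5 + 102) + 31768 = 97 + 31768 = 31865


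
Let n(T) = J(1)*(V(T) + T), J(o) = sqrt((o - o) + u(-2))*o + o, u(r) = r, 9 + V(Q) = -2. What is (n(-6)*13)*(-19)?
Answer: 4199 + 4199*I*sqrt(2) ≈ 4199.0 + 5938.3*I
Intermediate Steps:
V(Q) = -11 (V(Q) = -9 - 2 = -11)
J(o) = o + I*o*sqrt(2) (J(o) = sqrt((o - o) - 2)*o + o = sqrt(0 - 2)*o + o = sqrt(-2)*o + o = (I*sqrt(2))*o + o = I*o*sqrt(2) + o = o + I*o*sqrt(2))
n(T) = (1 + I*sqrt(2))*(-11 + T) (n(T) = (1*(1 + I*sqrt(2)))*(-11 + T) = (1 + I*sqrt(2))*(-11 + T))
(n(-6)*13)*(-19) = (((1 + I*sqrt(2))*(-11 - 6))*13)*(-19) = (((1 + I*sqrt(2))*(-17))*13)*(-19) = ((-17 - 17*I*sqrt(2))*13)*(-19) = (-221 - 221*I*sqrt(2))*(-19) = 4199 + 4199*I*sqrt(2)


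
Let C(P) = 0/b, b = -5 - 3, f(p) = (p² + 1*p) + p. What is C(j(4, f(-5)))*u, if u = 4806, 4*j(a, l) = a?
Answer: 0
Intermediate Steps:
f(p) = p² + 2*p (f(p) = (p² + p) + p = (p + p²) + p = p² + 2*p)
j(a, l) = a/4
b = -8
C(P) = 0 (C(P) = 0/(-8) = 0*(-⅛) = 0)
C(j(4, f(-5)))*u = 0*4806 = 0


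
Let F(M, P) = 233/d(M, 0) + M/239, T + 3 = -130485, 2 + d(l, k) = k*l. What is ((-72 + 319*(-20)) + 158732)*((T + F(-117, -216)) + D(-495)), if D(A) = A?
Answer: -4771373631300/239 ≈ -1.9964e+10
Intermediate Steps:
d(l, k) = -2 + k*l
T = -130488 (T = -3 - 130485 = -130488)
F(M, P) = -233/2 + M/239 (F(M, P) = 233/(-2 + 0*M) + M/239 = 233/(-2 + 0) + M*(1/239) = 233/(-2) + M/239 = 233*(-½) + M/239 = -233/2 + M/239)
((-72 + 319*(-20)) + 158732)*((T + F(-117, -216)) + D(-495)) = ((-72 + 319*(-20)) + 158732)*((-130488 + (-233/2 + (1/239)*(-117))) - 495) = ((-72 - 6380) + 158732)*((-130488 + (-233/2 - 117/239)) - 495) = (-6452 + 158732)*((-130488 - 55921/478) - 495) = 152280*(-62429185/478 - 495) = 152280*(-62665795/478) = -4771373631300/239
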